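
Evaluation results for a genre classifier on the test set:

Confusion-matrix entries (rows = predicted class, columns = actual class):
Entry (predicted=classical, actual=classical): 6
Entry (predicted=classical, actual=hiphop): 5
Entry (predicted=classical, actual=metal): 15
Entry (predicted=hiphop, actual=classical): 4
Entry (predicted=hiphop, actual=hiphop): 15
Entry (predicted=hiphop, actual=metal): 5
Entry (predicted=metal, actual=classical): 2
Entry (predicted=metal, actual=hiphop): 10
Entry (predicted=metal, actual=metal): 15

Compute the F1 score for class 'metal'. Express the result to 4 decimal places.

0.4839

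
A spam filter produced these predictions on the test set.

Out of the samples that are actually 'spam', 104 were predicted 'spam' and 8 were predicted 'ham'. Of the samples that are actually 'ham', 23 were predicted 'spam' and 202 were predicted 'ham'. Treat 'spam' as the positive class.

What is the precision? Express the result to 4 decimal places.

Precision = TP/(TP+FP) = 104/(104+23) = 104/127 = 0.8189

0.8189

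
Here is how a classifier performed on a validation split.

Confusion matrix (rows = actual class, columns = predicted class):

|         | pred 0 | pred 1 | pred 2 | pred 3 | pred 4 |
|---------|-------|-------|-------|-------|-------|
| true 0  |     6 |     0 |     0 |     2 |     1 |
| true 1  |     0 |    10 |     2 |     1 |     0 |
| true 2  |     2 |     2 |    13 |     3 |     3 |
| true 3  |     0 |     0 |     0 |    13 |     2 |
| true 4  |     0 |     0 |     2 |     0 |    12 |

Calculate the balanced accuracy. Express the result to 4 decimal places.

Balanced accuracy = mean of per-class recall.
  0: recall = 6/9 = 0.66667
  1: recall = 10/13 = 0.76923
  2: recall = 13/23 = 0.56522
  3: recall = 13/15 = 0.86667
  4: recall = 12/14 = 0.85714
Mean = (0.66667 + 0.76923 + 0.56522 + 0.86667 + 0.85714) / 5 = 0.7450

0.7450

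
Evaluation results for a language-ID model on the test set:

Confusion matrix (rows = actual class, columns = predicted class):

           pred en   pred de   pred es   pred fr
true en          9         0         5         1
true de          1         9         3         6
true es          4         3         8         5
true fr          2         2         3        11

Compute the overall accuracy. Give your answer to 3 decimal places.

0.514

Accuracy = trace / total = (9+9+8+11=37) / 72 = 37/72 = 0.514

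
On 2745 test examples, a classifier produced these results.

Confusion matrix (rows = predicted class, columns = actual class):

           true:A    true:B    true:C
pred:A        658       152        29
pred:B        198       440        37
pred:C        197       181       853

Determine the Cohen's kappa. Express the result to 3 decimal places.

0.564

Observed agreement pₒ = trace/N = 1951/2745 = 0.7107
Expected agreement pₑ = Σ (rowᵢ·colᵢ)/N² = (1053·839 + 773·675 + 919·1231)/2745² = 0.3366
κ = (pₒ − pₑ)/(1 − pₑ) = (0.7107 − 0.3366)/(1 − 0.3366) = 0.564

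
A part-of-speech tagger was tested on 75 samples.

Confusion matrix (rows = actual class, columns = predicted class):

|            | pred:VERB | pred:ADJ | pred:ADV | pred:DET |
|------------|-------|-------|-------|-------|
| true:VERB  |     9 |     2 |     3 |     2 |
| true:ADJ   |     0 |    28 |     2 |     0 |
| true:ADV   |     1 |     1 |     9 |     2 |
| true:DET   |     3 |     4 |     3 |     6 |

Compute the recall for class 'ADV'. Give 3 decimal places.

0.692

Treat 'ADV' as positive and all other classes as negative.
recall = TP/(TP+FN).
ADV: TP=9, FN=1+1+2=4 → 9/13 = 0.6923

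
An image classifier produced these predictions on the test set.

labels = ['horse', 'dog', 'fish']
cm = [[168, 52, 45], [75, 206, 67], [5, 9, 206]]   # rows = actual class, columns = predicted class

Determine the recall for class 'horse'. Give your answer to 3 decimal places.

Take TP from the diagonal, FP from the rest of the 'horse' prediction marginal, FN from the rest of the 'horse' actual marginal.
recall = TP/(TP+FN).
horse: TP=168, FN=52+45=97 → 168/265 = 0.6340

0.634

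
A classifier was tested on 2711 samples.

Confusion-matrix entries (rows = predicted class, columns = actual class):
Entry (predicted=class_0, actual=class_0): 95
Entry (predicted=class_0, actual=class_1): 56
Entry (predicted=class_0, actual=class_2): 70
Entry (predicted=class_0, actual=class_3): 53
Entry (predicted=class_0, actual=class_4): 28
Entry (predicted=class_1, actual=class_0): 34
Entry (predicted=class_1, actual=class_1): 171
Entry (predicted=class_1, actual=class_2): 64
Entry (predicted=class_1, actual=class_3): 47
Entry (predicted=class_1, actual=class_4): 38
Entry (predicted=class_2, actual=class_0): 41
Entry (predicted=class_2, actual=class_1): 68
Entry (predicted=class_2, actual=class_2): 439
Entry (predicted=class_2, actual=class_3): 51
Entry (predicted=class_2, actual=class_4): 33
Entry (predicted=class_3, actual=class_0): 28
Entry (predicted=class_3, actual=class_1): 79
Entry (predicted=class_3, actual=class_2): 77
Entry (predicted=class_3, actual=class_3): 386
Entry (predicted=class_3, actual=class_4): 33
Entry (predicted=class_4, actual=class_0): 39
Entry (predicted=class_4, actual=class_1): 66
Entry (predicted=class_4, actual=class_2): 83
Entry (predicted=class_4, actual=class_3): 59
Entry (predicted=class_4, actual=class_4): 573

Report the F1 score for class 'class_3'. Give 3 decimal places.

0.644

Treat 'class_3' as positive and all other classes as negative.
F1 score = 2·TP/(2·TP+FP+FN).
class_3: TP=386, FP=28+79+77+33=217, FN=53+47+51+59=210 → 772/1199 = 0.6439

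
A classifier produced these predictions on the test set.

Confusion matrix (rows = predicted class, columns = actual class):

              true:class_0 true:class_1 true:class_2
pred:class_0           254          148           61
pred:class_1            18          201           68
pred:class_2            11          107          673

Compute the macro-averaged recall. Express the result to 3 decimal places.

Per-class recall (TP/(TP+FN)):
  class_0: TP=254, FN=18+11=29 → 254/283 = 0.8975
  class_1: TP=201, FN=148+107=255 → 201/456 = 0.4408
  class_2: TP=673, FN=61+68=129 → 673/802 = 0.8392
Macro-recall = mean = (0.8975 + 0.4408 + 0.8392) / 3 = 0.726

0.726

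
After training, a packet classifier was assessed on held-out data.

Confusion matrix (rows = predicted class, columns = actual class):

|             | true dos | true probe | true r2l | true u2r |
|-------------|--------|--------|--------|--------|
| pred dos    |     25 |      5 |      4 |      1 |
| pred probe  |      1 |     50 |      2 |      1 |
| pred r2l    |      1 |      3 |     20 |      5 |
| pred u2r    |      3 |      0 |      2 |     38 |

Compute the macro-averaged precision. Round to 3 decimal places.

Per-class precision (TP/(TP+FP)):
  dos: TP=25, FP=5+4+1=10 → 25/35 = 0.7143
  probe: TP=50, FP=1+2+1=4 → 50/54 = 0.9259
  r2l: TP=20, FP=1+3+5=9 → 20/29 = 0.6897
  u2r: TP=38, FP=3+0+2=5 → 38/43 = 0.8837
Macro-precision = mean = (0.7143 + 0.9259 + 0.6897 + 0.8837) / 4 = 0.803

0.803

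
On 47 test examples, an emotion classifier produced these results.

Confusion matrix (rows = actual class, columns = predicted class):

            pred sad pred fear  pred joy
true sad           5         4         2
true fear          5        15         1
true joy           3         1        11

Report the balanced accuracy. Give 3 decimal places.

0.634

Balanced accuracy = mean of per-class recall.
  sad: recall = 5/11 = 0.4545
  fear: recall = 15/21 = 0.7143
  joy: recall = 11/15 = 0.7333
Mean = (0.4545 + 0.7143 + 0.7333) / 3 = 0.634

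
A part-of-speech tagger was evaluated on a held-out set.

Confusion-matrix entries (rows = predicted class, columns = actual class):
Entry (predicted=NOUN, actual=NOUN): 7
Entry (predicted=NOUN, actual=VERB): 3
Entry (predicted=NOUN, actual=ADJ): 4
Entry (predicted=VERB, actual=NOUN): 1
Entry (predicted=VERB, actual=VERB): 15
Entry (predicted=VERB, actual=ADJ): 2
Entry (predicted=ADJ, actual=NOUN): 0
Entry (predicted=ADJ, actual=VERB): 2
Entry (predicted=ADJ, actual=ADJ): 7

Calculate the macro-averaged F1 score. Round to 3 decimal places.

0.687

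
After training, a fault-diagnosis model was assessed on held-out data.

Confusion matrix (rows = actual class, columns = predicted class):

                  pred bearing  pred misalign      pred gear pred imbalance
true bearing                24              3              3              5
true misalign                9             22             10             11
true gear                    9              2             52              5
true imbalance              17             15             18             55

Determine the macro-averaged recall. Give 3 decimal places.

0.599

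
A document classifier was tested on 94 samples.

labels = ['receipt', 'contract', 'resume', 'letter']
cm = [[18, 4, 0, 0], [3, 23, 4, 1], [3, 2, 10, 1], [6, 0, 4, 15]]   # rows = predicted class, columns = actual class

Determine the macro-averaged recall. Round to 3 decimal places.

Per-class recall (TP/(TP+FN)):
  receipt: TP=18, FN=3+3+6=12 → 18/30 = 0.6000
  contract: TP=23, FN=4+2+0=6 → 23/29 = 0.7931
  resume: TP=10, FN=0+4+4=8 → 10/18 = 0.5556
  letter: TP=15, FN=0+1+1=2 → 15/17 = 0.8824
Macro-recall = mean = (0.6000 + 0.7931 + 0.5556 + 0.8824) / 4 = 0.708

0.708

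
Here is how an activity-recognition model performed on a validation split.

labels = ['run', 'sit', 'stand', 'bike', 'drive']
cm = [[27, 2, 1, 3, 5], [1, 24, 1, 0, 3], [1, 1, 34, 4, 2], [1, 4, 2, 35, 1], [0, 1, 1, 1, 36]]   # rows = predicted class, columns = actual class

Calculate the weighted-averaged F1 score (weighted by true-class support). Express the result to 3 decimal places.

Per-class F1 score (2·TP/(2·TP+FP+FN)):
  run: TP=27, FP=2+1+3+5=11, FN=1+1+1+0=3 → 54/68 = 0.7941
  sit: TP=24, FP=1+1+0+3=5, FN=2+1+4+1=8 → 48/61 = 0.7869
  stand: TP=34, FP=1+1+4+2=8, FN=1+1+2+1=5 → 68/81 = 0.8395
  bike: TP=35, FP=1+4+2+1=8, FN=3+0+4+1=8 → 70/86 = 0.8140
  drive: TP=36, FP=0+1+1+1=3, FN=5+3+2+1=11 → 72/86 = 0.8372
Weighted-F1 score = Σ (supportᵢ/N)·F1 scoreᵢ with N=191: (30/191)·0.7941 + (32/191)·0.7869 + (39/191)·0.8395 + (43/191)·0.8140 + (47/191)·0.8372 = 0.817

0.817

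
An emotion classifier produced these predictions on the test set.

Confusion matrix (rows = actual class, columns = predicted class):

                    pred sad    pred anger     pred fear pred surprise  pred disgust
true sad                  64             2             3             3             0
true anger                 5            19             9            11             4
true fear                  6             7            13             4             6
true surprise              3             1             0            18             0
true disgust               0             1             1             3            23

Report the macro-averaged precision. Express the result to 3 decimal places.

Per-class precision (TP/(TP+FP)):
  sad: TP=64, FP=5+6+3+0=14 → 64/78 = 0.8205
  anger: TP=19, FP=2+7+1+1=11 → 19/30 = 0.6333
  fear: TP=13, FP=3+9+0+1=13 → 13/26 = 0.5000
  surprise: TP=18, FP=3+11+4+3=21 → 18/39 = 0.4615
  disgust: TP=23, FP=0+4+6+0=10 → 23/33 = 0.6970
Macro-precision = mean = (0.8205 + 0.6333 + 0.5000 + 0.4615 + 0.6970) / 5 = 0.622

0.622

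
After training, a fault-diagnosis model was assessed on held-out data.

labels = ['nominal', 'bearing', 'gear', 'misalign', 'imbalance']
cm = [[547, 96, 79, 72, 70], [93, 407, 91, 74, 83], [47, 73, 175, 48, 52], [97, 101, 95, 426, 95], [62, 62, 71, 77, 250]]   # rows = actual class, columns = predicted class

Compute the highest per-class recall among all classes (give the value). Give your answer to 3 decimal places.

0.633

Per-class recall (TP/(TP+FN)):
  nominal: TP=547, FN=96+79+72+70=317 → 547/864 = 0.6331
  bearing: TP=407, FN=93+91+74+83=341 → 407/748 = 0.5441
  gear: TP=175, FN=47+73+48+52=220 → 175/395 = 0.4430
  misalign: TP=426, FN=97+101+95+95=388 → 426/814 = 0.5233
  imbalance: TP=250, FN=62+62+71+77=272 → 250/522 = 0.4789
Highest is class 'nominal' with recall = 0.633.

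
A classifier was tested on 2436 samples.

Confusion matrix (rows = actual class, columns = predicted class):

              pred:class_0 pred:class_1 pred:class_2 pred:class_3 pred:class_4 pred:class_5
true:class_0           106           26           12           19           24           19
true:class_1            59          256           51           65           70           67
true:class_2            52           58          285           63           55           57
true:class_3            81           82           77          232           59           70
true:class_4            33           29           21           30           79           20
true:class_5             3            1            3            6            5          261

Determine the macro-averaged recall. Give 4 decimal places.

Per-class recall (TP/(TP+FN)):
  class_0: TP=106, FN=26+12+19+24+19=100 → 106/206 = 0.51456
  class_1: TP=256, FN=59+51+65+70+67=312 → 256/568 = 0.45070
  class_2: TP=285, FN=52+58+63+55+57=285 → 285/570 = 0.50000
  class_3: TP=232, FN=81+82+77+59+70=369 → 232/601 = 0.38602
  class_4: TP=79, FN=33+29+21+30+20=133 → 79/212 = 0.37264
  class_5: TP=261, FN=3+1+3+6+5=18 → 261/279 = 0.93548
Macro-recall = mean = (0.51456 + 0.45070 + 0.50000 + 0.38602 + 0.37264 + 0.93548) / 6 = 0.5266

0.5266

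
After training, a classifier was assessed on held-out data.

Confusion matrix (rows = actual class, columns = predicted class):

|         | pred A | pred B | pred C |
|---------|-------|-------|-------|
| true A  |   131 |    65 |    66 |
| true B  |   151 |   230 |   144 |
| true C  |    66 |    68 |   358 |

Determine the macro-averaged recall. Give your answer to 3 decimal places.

0.555

Per-class recall (TP/(TP+FN)):
  A: TP=131, FN=65+66=131 → 131/262 = 0.5000
  B: TP=230, FN=151+144=295 → 230/525 = 0.4381
  C: TP=358, FN=66+68=134 → 358/492 = 0.7276
Macro-recall = mean = (0.5000 + 0.4381 + 0.7276) / 3 = 0.555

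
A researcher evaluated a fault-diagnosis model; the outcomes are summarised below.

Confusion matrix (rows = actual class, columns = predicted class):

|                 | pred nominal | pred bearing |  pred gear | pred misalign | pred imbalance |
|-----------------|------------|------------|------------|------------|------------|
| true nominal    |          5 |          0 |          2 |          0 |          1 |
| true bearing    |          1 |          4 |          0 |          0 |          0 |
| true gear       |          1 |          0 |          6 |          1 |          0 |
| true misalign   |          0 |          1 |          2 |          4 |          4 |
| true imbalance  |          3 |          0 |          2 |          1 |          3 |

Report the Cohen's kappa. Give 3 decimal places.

0.420

Observed agreement pₒ = trace/N = 22/41 = 0.5366
Expected agreement pₑ = Σ (rowᵢ·colᵢ)/N² = (8·10 + 5·5 + 8·12 + 11·6 + 9·8)/41² = 0.2017
κ = (pₒ − pₑ)/(1 − pₑ) = (0.5366 − 0.2017)/(1 − 0.2017) = 0.420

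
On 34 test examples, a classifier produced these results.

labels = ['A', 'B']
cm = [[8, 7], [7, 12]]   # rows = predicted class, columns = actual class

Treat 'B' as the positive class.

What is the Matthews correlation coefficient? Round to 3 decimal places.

MCC = (TP·TN − FP·FN) / √((TP+FP)(TP+FN)(TN+FP)(TN+FN))
Numerator = 12·8 − 7·7 = 47
Denominator = √(19·19·15·15) = √81225 = 285.0000
MCC = 47 / 285.0000 = 0.165

0.165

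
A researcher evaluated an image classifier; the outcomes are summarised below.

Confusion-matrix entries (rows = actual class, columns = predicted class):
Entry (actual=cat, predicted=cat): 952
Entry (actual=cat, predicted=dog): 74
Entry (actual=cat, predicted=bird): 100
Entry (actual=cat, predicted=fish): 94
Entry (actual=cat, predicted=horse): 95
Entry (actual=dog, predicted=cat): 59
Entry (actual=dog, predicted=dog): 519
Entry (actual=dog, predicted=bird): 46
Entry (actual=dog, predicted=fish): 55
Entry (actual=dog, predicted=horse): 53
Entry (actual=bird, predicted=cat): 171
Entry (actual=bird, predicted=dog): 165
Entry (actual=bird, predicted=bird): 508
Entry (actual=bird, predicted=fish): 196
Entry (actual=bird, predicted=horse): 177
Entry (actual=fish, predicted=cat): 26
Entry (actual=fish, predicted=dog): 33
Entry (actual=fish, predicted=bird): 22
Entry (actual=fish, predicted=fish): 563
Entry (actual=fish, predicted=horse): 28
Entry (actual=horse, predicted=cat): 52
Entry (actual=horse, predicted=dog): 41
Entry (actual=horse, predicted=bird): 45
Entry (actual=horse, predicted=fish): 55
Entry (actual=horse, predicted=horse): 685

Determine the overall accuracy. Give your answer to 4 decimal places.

0.6703

Accuracy = trace / total = (952+519+508+563+685=3227) / 4814 = 3227/4814 = 0.6703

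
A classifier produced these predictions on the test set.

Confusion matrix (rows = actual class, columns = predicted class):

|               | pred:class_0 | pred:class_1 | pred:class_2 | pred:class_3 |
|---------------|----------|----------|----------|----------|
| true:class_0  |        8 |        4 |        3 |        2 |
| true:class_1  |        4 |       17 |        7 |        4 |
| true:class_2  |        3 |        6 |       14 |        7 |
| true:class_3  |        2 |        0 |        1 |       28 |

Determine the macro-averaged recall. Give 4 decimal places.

Per-class recall (TP/(TP+FN)):
  class_0: TP=8, FN=4+3+2=9 → 8/17 = 0.47059
  class_1: TP=17, FN=4+7+4=15 → 17/32 = 0.53125
  class_2: TP=14, FN=3+6+7=16 → 14/30 = 0.46667
  class_3: TP=28, FN=2+0+1=3 → 28/31 = 0.90323
Macro-recall = mean = (0.47059 + 0.53125 + 0.46667 + 0.90323) / 4 = 0.5929

0.5929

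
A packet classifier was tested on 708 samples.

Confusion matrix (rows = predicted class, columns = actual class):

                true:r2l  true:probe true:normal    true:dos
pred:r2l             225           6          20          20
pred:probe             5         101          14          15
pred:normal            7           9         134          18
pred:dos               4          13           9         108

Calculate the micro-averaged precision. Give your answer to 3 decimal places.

Micro-averaging pools counts across classes: ΣTP=568, ΣFP=140, ΣFN=140.
Micro-precision = TP/(TP+FP) on pooled counts = 0.802 (equals overall accuracy in single-label multiclass).

0.802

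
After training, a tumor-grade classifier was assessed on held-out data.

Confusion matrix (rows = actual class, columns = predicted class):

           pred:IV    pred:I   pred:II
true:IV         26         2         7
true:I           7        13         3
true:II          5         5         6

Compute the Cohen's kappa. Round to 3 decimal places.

0.374

Observed agreement pₒ = trace/N = 45/74 = 0.6081
Expected agreement pₑ = Σ (rowᵢ·colᵢ)/N² = (35·38 + 23·20 + 16·16)/74² = 0.3736
κ = (pₒ − pₑ)/(1 − pₑ) = (0.6081 − 0.3736)/(1 − 0.3736) = 0.374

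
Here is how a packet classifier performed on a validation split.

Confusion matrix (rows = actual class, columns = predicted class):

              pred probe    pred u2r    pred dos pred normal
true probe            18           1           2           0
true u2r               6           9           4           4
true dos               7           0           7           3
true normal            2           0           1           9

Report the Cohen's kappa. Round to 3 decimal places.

0.449

Observed agreement pₒ = trace/N = 43/73 = 0.5890
Expected agreement pₑ = Σ (rowᵢ·colᵢ)/N² = (21·33 + 23·10 + 17·14 + 12·16)/73² = 0.2539
κ = (pₒ − pₑ)/(1 − pₑ) = (0.5890 − 0.2539)/(1 − 0.2539) = 0.449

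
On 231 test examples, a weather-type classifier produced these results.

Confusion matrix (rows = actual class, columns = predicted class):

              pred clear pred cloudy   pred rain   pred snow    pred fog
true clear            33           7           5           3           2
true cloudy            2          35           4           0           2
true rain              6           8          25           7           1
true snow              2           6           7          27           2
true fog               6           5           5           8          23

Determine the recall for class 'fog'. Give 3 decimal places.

0.489

One-vs-rest for 'fog': TP = diagonal; FP = other classes predicted 'fog'; FN = 'fog' predicted as other.
recall = TP/(TP+FN).
fog: TP=23, FN=6+5+5+8=24 → 23/47 = 0.4894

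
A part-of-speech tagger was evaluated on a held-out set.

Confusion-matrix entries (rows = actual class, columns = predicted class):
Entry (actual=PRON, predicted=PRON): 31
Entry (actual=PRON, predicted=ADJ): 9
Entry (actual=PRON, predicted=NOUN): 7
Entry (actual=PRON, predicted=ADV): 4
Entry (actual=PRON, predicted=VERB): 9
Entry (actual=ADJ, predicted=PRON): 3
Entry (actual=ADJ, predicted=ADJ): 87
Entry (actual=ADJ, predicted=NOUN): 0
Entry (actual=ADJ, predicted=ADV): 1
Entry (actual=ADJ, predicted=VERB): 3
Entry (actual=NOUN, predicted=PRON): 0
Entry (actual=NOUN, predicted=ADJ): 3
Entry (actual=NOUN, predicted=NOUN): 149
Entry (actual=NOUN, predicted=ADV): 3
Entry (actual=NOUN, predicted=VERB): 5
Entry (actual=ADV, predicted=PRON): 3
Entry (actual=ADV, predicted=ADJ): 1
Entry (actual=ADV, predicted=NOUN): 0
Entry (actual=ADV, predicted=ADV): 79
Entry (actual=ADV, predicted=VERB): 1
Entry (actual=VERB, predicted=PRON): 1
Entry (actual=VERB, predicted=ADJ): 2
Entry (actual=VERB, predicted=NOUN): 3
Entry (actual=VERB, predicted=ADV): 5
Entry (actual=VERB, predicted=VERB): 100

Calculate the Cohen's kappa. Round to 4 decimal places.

0.8404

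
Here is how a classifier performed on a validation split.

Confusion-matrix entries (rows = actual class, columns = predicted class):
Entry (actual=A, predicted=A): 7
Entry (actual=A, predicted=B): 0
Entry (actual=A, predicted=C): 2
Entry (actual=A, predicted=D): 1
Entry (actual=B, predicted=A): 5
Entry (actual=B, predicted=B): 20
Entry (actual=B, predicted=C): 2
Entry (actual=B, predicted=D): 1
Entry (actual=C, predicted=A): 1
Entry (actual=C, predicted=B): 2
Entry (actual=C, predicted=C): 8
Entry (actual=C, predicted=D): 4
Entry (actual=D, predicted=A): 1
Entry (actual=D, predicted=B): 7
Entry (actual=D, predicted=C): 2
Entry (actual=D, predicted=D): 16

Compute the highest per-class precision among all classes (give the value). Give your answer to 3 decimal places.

Per-class precision (TP/(TP+FP)):
  A: TP=7, FP=5+1+1=7 → 7/14 = 0.5000
  B: TP=20, FP=0+2+7=9 → 20/29 = 0.6897
  C: TP=8, FP=2+2+2=6 → 8/14 = 0.5714
  D: TP=16, FP=1+1+4=6 → 16/22 = 0.7273
Highest is class 'D' with precision = 0.727.

0.727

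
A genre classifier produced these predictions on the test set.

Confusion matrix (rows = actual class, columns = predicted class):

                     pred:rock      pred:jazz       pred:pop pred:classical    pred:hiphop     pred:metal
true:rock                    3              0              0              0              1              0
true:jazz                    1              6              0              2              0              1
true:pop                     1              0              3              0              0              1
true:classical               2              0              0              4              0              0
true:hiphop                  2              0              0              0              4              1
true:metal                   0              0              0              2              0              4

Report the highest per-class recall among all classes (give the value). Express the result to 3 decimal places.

0.750

Per-class recall (TP/(TP+FN)):
  rock: TP=3, FN=0+0+0+1+0=1 → 3/4 = 0.7500
  jazz: TP=6, FN=1+0+2+0+1=4 → 6/10 = 0.6000
  pop: TP=3, FN=1+0+0+0+1=2 → 3/5 = 0.6000
  classical: TP=4, FN=2+0+0+0+0=2 → 4/6 = 0.6667
  hiphop: TP=4, FN=2+0+0+0+1=3 → 4/7 = 0.5714
  metal: TP=4, FN=0+0+0+2+0=2 → 4/6 = 0.6667
Highest is class 'rock' with recall = 0.750.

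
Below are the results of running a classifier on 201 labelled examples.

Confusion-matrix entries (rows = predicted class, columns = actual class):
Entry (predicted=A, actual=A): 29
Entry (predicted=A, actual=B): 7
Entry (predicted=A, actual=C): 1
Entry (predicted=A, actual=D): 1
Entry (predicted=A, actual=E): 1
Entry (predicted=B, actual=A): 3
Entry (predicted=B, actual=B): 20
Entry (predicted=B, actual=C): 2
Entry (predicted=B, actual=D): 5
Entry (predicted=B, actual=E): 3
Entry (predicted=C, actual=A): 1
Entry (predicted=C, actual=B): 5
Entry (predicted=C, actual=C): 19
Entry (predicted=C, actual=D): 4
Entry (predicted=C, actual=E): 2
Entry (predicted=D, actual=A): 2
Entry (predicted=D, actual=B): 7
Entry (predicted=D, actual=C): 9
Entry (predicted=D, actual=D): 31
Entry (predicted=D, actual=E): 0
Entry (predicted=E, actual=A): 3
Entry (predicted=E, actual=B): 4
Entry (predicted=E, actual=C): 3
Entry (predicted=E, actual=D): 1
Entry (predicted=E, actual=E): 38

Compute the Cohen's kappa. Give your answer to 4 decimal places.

Observed agreement pₒ = trace/N = 137/201 = 0.68159
Expected agreement pₑ = Σ (rowᵢ·colᵢ)/N² = (38·39 + 43·33 + 34·31 + 42·49 + 44·49)/201² = 0.20220
κ = (pₒ − pₑ)/(1 − pₑ) = (0.68159 − 0.20220)/(1 − 0.20220) = 0.6009

0.6009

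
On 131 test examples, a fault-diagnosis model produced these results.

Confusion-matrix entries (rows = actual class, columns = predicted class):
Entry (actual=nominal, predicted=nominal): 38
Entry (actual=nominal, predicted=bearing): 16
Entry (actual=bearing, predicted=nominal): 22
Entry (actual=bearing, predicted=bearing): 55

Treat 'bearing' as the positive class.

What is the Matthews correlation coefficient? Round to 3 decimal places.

0.413

MCC = (TP·TN − FP·FN) / √((TP+FP)(TP+FN)(TN+FP)(TN+FN))
Numerator = 55·38 − 16·22 = 1738
Denominator = √(71·77·54·60) = √17713080 = 4208.6910
MCC = 1738 / 4208.6910 = 0.413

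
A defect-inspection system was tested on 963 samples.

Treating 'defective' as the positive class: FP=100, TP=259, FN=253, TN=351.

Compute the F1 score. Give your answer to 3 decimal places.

Precision = TP/(TP+FP) = 259/359 = 0.7214
Recall = TP/(TP+FN) = 259/512 = 0.5059
F1 = 2·TP/(2·TP+FP+FN) = 518/871 = 0.595

0.595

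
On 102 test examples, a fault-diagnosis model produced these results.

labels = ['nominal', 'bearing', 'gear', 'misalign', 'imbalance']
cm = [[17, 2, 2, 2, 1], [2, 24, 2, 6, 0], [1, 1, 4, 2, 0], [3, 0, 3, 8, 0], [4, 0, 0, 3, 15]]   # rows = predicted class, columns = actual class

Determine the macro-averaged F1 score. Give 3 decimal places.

Per-class F1 score (2·TP/(2·TP+FP+FN)):
  nominal: TP=17, FP=2+2+2+1=7, FN=2+1+3+4=10 → 34/51 = 0.6667
  bearing: TP=24, FP=2+2+6+0=10, FN=2+1+0+0=3 → 48/61 = 0.7869
  gear: TP=4, FP=1+1+2+0=4, FN=2+2+3+0=7 → 8/19 = 0.4211
  misalign: TP=8, FP=3+0+3+0=6, FN=2+6+2+3=13 → 16/35 = 0.4571
  imbalance: TP=15, FP=4+0+0+3=7, FN=1+0+0+0=1 → 30/38 = 0.7895
Macro-F1 score = mean = (0.6667 + 0.7869 + 0.4211 + 0.4571 + 0.7895) / 5 = 0.624

0.624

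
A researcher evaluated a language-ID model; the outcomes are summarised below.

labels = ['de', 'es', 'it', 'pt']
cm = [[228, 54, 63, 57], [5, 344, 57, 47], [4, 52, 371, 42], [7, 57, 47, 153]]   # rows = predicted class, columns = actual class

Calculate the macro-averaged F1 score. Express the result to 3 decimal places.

0.676

Per-class F1 score (2·TP/(2·TP+FP+FN)):
  de: TP=228, FP=54+63+57=174, FN=5+4+7=16 → 456/646 = 0.7059
  es: TP=344, FP=5+57+47=109, FN=54+52+57=163 → 688/960 = 0.7167
  it: TP=371, FP=4+52+42=98, FN=63+57+47=167 → 742/1007 = 0.7368
  pt: TP=153, FP=7+57+47=111, FN=57+47+42=146 → 306/563 = 0.5435
Macro-F1 score = mean = (0.7059 + 0.7167 + 0.7368 + 0.5435) / 4 = 0.676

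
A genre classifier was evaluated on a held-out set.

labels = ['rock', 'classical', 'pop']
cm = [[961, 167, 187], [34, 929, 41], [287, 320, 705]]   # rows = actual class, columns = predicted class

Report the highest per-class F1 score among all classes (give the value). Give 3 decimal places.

0.768

Per-class F1 score (2·TP/(2·TP+FP+FN)):
  rock: TP=961, FP=34+287=321, FN=167+187=354 → 1922/2597 = 0.7401
  classical: TP=929, FP=167+320=487, FN=34+41=75 → 1858/2420 = 0.7678
  pop: TP=705, FP=187+41=228, FN=287+320=607 → 1410/2245 = 0.6281
Highest is class 'classical' with F1 score = 0.768.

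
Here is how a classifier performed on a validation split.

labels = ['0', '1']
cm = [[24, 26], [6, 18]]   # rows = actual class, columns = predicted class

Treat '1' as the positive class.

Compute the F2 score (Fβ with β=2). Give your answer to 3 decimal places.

0.643

Fβ = (1+β²)·TP / ((1+β²)·TP + β²·FN + FP), with β²=4
= 5·18 / (5·18 + 4·6 + 26) = 0.643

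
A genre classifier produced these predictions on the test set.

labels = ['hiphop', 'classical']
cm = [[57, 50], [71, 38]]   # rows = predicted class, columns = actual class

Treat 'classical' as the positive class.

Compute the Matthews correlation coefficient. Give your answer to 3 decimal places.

-0.121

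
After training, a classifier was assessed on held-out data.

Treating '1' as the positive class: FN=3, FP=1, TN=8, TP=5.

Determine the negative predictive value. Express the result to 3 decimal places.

NPV = TN/(TN+FN) = 8/(8+3) = 0.727

0.727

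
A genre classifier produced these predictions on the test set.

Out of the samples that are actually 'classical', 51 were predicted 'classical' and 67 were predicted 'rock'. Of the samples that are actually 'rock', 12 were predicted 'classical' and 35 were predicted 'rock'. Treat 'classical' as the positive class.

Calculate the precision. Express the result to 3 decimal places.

Precision = TP/(TP+FP) = 51/(51+12) = 51/63 = 0.810

0.810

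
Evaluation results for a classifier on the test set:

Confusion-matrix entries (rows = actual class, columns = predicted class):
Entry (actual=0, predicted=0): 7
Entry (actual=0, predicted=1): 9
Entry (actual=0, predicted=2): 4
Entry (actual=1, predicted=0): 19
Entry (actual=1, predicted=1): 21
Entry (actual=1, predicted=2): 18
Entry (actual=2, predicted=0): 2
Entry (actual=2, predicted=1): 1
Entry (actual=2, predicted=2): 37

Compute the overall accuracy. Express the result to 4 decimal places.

Accuracy = trace / total = (7+21+37=65) / 118 = 65/118 = 0.5508

0.5508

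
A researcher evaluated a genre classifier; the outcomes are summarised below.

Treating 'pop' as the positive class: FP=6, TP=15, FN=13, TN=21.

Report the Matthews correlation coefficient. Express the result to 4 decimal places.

0.3226

MCC = (TP·TN − FP·FN) / √((TP+FP)(TP+FN)(TN+FP)(TN+FN))
Numerator = 15·21 − 6·13 = 237
Denominator = √(21·28·27·34) = √539784 = 734.6999
MCC = 237 / 734.6999 = 0.3226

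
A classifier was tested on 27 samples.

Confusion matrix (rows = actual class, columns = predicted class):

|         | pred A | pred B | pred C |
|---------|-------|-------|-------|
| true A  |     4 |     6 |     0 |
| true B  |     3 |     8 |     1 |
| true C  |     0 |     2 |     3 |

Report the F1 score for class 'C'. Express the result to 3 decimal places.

0.667

One-vs-rest for 'C': TP = diagonal; FP = other classes predicted 'C'; FN = 'C' predicted as other.
F1 score = 2·TP/(2·TP+FP+FN).
C: TP=3, FP=0+1=1, FN=0+2=2 → 6/9 = 0.6667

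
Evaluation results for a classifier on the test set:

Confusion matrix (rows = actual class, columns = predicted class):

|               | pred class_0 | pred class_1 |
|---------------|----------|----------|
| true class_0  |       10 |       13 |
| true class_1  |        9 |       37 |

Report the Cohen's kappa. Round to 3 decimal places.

0.250

Observed agreement pₒ = trace/N = 47/69 = 0.6812
Expected agreement pₑ = Σ (rowᵢ·colᵢ)/N² = (23·19 + 46·50)/69² = 0.5749
κ = (pₒ − pₑ)/(1 − pₑ) = (0.6812 − 0.5749)/(1 − 0.5749) = 0.250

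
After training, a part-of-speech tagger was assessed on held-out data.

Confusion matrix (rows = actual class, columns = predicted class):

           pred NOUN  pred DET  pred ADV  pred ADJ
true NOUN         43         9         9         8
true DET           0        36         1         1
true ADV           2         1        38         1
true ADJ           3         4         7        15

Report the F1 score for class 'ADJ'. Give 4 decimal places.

One-vs-rest for 'ADJ': TP = diagonal; FP = other classes predicted 'ADJ'; FN = 'ADJ' predicted as other.
F1 score = 2·TP/(2·TP+FP+FN).
ADJ: TP=15, FP=8+1+1=10, FN=3+4+7=14 → 30/54 = 0.55556

0.5556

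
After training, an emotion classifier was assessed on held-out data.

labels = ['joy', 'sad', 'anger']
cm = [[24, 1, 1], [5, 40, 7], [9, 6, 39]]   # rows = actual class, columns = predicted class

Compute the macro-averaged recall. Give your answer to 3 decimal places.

Per-class recall (TP/(TP+FN)):
  joy: TP=24, FN=1+1=2 → 24/26 = 0.9231
  sad: TP=40, FN=5+7=12 → 40/52 = 0.7692
  anger: TP=39, FN=9+6=15 → 39/54 = 0.7222
Macro-recall = mean = (0.9231 + 0.7692 + 0.7222) / 3 = 0.805

0.805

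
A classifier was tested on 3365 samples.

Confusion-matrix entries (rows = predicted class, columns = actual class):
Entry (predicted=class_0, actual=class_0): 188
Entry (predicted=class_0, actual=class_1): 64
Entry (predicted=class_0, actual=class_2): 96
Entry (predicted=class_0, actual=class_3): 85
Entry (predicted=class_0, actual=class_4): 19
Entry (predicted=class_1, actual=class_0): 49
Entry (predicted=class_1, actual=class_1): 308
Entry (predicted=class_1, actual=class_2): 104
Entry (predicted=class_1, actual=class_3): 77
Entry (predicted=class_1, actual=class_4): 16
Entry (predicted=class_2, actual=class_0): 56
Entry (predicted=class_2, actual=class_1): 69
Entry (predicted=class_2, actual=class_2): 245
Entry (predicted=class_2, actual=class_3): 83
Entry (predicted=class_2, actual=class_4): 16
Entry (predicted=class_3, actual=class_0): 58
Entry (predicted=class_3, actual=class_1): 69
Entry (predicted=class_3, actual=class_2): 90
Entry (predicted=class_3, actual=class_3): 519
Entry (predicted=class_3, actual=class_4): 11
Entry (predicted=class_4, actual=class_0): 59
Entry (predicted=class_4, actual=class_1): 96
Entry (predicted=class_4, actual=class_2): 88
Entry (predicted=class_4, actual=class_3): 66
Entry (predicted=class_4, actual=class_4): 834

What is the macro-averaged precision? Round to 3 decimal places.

0.584

Per-class precision (TP/(TP+FP)):
  class_0: TP=188, FP=64+96+85+19=264 → 188/452 = 0.4159
  class_1: TP=308, FP=49+104+77+16=246 → 308/554 = 0.5560
  class_2: TP=245, FP=56+69+83+16=224 → 245/469 = 0.5224
  class_3: TP=519, FP=58+69+90+11=228 → 519/747 = 0.6948
  class_4: TP=834, FP=59+96+88+66=309 → 834/1143 = 0.7297
Macro-precision = mean = (0.4159 + 0.5560 + 0.5224 + 0.6948 + 0.7297) / 5 = 0.584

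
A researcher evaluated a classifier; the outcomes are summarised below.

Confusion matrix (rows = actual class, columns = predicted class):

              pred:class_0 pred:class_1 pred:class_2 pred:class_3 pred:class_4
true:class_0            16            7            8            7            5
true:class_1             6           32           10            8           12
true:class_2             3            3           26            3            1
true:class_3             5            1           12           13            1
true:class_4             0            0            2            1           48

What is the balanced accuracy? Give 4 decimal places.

0.5825

Balanced accuracy = mean of per-class recall.
  class_0: recall = 16/43 = 0.37209
  class_1: recall = 32/68 = 0.47059
  class_2: recall = 26/36 = 0.72222
  class_3: recall = 13/32 = 0.40625
  class_4: recall = 48/51 = 0.94118
Mean = (0.37209 + 0.47059 + 0.72222 + 0.40625 + 0.94118) / 5 = 0.5825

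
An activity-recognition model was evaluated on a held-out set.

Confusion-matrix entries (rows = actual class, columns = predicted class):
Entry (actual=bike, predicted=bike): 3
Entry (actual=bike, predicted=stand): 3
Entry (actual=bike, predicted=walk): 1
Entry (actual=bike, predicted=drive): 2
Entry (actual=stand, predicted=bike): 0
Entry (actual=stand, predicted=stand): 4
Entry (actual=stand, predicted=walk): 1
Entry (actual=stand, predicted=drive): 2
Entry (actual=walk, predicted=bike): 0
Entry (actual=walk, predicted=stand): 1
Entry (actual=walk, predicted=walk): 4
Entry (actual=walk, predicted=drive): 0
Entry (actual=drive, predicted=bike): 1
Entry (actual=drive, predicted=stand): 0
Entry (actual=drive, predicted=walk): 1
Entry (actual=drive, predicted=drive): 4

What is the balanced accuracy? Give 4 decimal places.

Balanced accuracy = mean of per-class recall.
  bike: recall = 3/9 = 0.33333
  stand: recall = 4/7 = 0.57143
  walk: recall = 4/5 = 0.80000
  drive: recall = 4/6 = 0.66667
Mean = (0.33333 + 0.57143 + 0.80000 + 0.66667) / 4 = 0.5929

0.5929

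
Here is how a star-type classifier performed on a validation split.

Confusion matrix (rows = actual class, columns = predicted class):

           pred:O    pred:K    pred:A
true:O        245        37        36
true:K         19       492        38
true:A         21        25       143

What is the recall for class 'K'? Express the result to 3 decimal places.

recall = TP/(TP+FN).
K: TP=492, FN=19+38=57 → 492/549 = 0.8962

0.896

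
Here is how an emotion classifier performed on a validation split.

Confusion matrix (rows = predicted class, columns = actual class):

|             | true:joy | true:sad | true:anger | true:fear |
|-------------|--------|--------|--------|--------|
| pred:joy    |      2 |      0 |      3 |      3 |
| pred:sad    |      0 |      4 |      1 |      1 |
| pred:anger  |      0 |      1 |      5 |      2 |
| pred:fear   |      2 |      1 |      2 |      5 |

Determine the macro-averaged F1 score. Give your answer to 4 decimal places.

0.5006

Per-class F1 score (2·TP/(2·TP+FP+FN)):
  joy: TP=2, FP=0+3+3=6, FN=0+0+2=2 → 4/12 = 0.33333
  sad: TP=4, FP=0+1+1=2, FN=0+1+1=2 → 8/12 = 0.66667
  anger: TP=5, FP=0+1+2=3, FN=3+1+2=6 → 10/19 = 0.52632
  fear: TP=5, FP=2+1+2=5, FN=3+1+2=6 → 10/21 = 0.47619
Macro-F1 score = mean = (0.33333 + 0.66667 + 0.52632 + 0.47619) / 4 = 0.5006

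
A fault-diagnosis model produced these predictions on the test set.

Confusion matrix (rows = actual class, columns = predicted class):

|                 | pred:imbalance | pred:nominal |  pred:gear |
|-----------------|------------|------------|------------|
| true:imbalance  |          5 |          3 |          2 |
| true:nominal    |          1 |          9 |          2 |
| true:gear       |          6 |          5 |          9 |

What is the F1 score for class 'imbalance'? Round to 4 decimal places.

One-vs-rest for 'imbalance': TP = diagonal; FP = other classes predicted 'imbalance'; FN = 'imbalance' predicted as other.
F1 score = 2·TP/(2·TP+FP+FN).
imbalance: TP=5, FP=1+6=7, FN=3+2=5 → 10/22 = 0.45455

0.4545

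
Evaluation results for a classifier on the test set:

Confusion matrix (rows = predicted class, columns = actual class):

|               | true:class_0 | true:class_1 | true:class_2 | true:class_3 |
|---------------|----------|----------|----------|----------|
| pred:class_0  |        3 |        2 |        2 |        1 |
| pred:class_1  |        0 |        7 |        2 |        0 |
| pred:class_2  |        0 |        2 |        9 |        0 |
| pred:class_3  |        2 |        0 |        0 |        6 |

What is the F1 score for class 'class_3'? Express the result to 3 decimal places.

0.800

One-vs-rest for 'class_3': TP = diagonal; FP = other classes predicted 'class_3'; FN = 'class_3' predicted as other.
F1 score = 2·TP/(2·TP+FP+FN).
class_3: TP=6, FP=2+0+0=2, FN=1+0+0=1 → 12/15 = 0.8000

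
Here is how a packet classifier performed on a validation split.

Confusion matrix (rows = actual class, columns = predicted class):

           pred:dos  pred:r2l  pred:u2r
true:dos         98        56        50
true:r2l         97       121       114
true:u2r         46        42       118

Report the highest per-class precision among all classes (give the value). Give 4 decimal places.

0.5525

Per-class precision (TP/(TP+FP)):
  dos: TP=98, FP=97+46=143 → 98/241 = 0.40664
  r2l: TP=121, FP=56+42=98 → 121/219 = 0.55251
  u2r: TP=118, FP=50+114=164 → 118/282 = 0.41844
Highest is class 'r2l' with precision = 0.5525.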